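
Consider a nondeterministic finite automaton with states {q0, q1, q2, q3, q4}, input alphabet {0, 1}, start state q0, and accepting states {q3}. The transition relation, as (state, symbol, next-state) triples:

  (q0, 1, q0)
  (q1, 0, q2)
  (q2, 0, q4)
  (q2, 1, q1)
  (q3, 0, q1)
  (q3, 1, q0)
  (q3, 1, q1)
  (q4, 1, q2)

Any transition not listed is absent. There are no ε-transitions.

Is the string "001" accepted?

Start in {q0}.
Read '0': q0→∅; now ∅.
The set is empty and remains empty for the remaining 2 symbols.
The final set ∅ contains no accepting state.

No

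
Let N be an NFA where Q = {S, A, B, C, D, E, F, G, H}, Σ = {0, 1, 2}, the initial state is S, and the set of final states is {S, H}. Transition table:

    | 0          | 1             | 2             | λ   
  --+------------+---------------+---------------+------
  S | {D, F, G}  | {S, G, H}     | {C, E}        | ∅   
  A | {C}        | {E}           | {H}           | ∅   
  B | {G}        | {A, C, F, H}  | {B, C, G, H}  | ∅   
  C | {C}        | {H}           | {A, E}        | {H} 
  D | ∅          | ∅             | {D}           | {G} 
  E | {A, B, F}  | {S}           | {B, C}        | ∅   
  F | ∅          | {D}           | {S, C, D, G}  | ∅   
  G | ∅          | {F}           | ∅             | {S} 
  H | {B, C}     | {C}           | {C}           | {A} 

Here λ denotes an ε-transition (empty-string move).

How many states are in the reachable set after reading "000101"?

Start in {S}.
Read '0': S→{D, F, G}; union {D, F, G}; ε-closure = {S, D, F, G}.
Read '0': S→{D, F, G}, D→∅, F→∅, G→∅; union {D, F, G}; ε-closure = {S, D, F, G}.
Read '0': S→{D, F, G}, D→∅, F→∅, G→∅; union {D, F, G}; ε-closure = {S, D, F, G}.
Read '1': S→{S, G, H}, D→∅, F→{D}, G→{F}; union {S, D, F, G, H}; ε-closure = {S, A, D, F, G, H}.
Read '0': S→{D, F, G}, A→{C}, D→∅, F→∅, G→∅, H→{B, C}; union {B, C, D, F, G}; ε-closure = {S, A, B, C, D, F, G, H}.
Read '1': S→{S, G, H}, A→{E}, B→{A, C, F, H}, C→{H}, D→∅, F→{D}, G→{F}, H→{C}; now {S, A, C, D, E, F, G, H}.
That set has 8 states.

8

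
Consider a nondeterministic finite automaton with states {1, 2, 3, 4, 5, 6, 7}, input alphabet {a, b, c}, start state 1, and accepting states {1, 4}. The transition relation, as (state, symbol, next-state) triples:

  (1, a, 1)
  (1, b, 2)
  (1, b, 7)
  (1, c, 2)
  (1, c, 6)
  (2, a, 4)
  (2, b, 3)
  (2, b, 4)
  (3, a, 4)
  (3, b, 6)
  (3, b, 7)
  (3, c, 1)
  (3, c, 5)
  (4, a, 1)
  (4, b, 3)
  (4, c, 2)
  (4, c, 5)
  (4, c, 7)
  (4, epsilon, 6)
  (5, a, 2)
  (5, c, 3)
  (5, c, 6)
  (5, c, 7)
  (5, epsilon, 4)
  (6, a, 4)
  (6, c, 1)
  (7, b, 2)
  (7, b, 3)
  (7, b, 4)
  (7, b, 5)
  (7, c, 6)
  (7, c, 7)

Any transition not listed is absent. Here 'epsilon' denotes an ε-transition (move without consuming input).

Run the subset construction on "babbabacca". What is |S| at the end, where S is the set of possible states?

4

Start in {1}.
Read 'b': {1} → {2, 7}.
Read 'a': {2, 7} → {4, 6}.
Read 'b': {4, 6} → {3}.
Read 'b': {3} → {6, 7}.
Read 'a': {6, 7} → {4, 6}.
Read 'b': {4, 6} → {3}.
Read 'a': {3} → {4, 6}.
Read 'c': {4, 6} → {1, 2, 4, 5, 6, 7}.
Read 'c': {1, 2, 4, 5, 6, 7} → {1, 2, 3, 4, 5, 6, 7}.
Read 'a': {1, 2, 3, 4, 5, 6, 7} → {1, 2, 4, 6}.
That set has 4 states.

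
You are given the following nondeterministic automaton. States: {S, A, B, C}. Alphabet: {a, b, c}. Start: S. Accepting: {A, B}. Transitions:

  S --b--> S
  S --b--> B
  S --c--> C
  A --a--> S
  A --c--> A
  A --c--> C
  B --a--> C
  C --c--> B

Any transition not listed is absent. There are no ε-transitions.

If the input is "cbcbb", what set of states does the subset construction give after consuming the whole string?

Start in {S}.
Read 'c': {S} → {C}.
Read 'b': {C} → ∅.
The set is empty and remains empty for the remaining 3 symbols.

∅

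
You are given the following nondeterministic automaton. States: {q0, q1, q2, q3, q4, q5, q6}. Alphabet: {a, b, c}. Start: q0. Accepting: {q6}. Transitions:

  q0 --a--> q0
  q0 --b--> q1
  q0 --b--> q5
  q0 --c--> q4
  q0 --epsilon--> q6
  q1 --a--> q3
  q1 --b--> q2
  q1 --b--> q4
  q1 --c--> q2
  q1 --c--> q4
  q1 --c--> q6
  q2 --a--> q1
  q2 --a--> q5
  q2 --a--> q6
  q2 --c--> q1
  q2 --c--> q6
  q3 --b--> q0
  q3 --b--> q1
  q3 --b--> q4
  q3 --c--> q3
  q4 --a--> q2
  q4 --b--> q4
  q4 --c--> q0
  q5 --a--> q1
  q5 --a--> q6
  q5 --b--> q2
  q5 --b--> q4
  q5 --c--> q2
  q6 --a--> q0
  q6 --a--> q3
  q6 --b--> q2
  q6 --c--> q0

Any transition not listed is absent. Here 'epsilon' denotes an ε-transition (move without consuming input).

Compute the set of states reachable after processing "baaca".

{q0, q1, q2, q3, q5, q6}

Start: ε-closure({q0}) = {q0, q6}.
Read 'b': q0→{q1, q5}, q6→{q2}; now {q1, q2, q5}.
Read 'a': q1→{q3}, q2→{q1, q5, q6}, q5→{q1, q6}; now {q1, q3, q5, q6}.
Read 'a': q1→{q3}, q3→∅, q5→{q1, q6}, q6→{q0, q3}; now {q0, q1, q3, q6}.
Read 'c': q0→{q4}, q1→{q2, q4, q6}, q3→{q3}, q6→{q0}; now {q0, q2, q3, q4, q6}.
Read 'a': q0→{q0}, q2→{q1, q5, q6}, q3→∅, q4→{q2}, q6→{q0, q3}; now {q0, q1, q2, q3, q5, q6}.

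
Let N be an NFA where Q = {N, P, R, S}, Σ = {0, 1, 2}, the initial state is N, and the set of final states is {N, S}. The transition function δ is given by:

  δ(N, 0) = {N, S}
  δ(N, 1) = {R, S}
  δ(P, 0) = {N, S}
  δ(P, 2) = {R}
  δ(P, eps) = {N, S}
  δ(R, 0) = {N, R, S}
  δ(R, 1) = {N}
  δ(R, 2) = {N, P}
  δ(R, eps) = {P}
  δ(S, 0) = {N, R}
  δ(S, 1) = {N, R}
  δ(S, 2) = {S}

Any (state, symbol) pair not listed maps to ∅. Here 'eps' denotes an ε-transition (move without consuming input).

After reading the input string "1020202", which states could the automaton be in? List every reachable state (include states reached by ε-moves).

{N, P, R, S}

Start in {N}.
Read '1': N→{R, S}; union {R, S}; ε-closure = {N, P, R, S}.
Read '0': N→{N, S}, P→{N, S}, R→{N, R, S}, S→{N, R}; union {N, R, S}; ε-closure = {N, P, R, S}.
Read '2': N→∅, P→{R}, R→{N, P}, S→{S}; now {N, P, R, S}.
Read '0': N→{N, S}, P→{N, S}, R→{N, R, S}, S→{N, R}; union {N, R, S}; ε-closure = {N, P, R, S}.
Read '2': N→∅, P→{R}, R→{N, P}, S→{S}; now {N, P, R, S}.
Read '0': N→{N, S}, P→{N, S}, R→{N, R, S}, S→{N, R}; union {N, R, S}; ε-closure = {N, P, R, S}.
Read '2': N→∅, P→{R}, R→{N, P}, S→{S}; now {N, P, R, S}.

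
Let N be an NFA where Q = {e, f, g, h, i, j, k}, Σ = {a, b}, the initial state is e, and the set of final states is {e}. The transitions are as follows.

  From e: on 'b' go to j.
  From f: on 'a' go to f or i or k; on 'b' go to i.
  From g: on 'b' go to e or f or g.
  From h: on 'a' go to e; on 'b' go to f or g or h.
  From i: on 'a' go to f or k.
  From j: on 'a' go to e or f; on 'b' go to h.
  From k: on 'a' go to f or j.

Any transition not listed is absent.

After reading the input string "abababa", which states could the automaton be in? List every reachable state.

∅

Start in {e}.
Read 'a': {e} → ∅.
The set is empty and remains empty for the remaining 6 symbols.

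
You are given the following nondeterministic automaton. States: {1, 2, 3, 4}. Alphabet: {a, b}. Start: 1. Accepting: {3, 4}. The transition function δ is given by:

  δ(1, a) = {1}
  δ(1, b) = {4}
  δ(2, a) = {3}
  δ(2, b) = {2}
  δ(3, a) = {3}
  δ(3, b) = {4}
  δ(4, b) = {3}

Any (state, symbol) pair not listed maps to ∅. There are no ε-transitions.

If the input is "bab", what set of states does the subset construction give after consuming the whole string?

Start in {1}.
Read 'b': 1→{4}; now {4}.
Read 'a': 4→∅; now ∅.
The set is empty and remains empty for the remaining 1 symbol.

∅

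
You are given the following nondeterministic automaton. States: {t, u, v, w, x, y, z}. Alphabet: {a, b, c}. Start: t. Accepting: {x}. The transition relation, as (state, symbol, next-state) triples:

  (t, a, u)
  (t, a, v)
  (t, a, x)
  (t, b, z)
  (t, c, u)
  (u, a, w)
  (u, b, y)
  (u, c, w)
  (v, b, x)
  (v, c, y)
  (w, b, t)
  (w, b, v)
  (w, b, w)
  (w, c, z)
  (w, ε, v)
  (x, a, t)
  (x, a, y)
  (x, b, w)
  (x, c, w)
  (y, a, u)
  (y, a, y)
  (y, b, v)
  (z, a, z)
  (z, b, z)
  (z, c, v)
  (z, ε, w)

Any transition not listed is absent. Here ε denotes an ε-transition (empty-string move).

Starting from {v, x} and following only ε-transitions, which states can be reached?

{v, x}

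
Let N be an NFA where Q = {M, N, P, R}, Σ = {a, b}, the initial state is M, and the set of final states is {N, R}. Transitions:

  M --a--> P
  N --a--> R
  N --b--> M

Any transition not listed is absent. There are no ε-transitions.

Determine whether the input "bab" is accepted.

No

Start in {M}.
Read 'b': M→∅; now ∅.
The set is empty and remains empty for the remaining 2 symbols.
The final set ∅ contains no accepting state.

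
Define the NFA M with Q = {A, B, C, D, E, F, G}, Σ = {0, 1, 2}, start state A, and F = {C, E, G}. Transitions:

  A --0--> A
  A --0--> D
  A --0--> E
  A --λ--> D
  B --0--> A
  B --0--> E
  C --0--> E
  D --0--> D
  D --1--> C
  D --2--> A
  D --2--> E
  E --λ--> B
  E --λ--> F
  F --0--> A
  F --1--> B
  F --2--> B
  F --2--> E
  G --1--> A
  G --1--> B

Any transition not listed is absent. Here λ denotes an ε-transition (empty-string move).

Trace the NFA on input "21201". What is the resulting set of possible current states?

Start: ε-closure({A}) = {A, D}.
Read '2': A→∅, D→{A, E}; union {A, E}; ε-closure = {A, B, D, E, F}.
Read '1': A→∅, B→∅, D→{C}, E→∅, F→{B}; now {B, C}.
Read '2': B→∅, C→∅; now ∅.
The set is empty and remains empty for the remaining 2 symbols.

∅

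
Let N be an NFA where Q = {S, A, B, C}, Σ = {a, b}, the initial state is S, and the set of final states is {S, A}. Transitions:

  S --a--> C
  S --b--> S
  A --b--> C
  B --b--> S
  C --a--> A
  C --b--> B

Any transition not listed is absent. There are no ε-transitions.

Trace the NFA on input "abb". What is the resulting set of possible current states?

{S}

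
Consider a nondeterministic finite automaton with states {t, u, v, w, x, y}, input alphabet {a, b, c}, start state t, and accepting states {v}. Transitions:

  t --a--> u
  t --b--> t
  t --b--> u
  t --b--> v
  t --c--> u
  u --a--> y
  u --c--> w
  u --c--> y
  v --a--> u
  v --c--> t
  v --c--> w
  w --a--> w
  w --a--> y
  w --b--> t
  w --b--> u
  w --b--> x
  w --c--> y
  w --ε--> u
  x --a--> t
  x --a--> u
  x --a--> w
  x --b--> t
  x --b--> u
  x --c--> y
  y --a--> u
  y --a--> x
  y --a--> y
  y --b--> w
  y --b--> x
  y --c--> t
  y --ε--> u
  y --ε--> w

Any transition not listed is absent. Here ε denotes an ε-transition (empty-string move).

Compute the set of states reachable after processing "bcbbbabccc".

{t, u, w, y}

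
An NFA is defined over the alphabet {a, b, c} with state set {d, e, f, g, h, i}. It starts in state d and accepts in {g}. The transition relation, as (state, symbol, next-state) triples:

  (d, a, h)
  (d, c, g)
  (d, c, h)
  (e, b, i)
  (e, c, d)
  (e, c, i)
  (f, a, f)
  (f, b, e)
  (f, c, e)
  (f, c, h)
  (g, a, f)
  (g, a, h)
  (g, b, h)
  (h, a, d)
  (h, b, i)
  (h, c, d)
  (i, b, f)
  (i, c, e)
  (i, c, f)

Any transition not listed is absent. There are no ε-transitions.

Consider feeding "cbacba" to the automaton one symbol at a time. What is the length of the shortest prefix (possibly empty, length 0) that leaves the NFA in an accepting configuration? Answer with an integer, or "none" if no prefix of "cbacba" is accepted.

1

Start in {d}.
Read 'c': d→{g, h}; now {g, h}.
None of the earlier sets intersect F, but {g, h} does.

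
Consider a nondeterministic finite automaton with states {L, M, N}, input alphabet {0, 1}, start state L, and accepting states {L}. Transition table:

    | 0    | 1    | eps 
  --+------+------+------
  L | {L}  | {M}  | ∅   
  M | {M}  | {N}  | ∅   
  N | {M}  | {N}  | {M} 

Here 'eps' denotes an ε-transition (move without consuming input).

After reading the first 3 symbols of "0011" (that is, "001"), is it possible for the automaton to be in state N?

Start in {L}.
Read '0': L→{L}; now {L}.
Read '0': L→{L}; now {L}.
Read '1': L→{M}; now {M}.
State N is not in {M}.

No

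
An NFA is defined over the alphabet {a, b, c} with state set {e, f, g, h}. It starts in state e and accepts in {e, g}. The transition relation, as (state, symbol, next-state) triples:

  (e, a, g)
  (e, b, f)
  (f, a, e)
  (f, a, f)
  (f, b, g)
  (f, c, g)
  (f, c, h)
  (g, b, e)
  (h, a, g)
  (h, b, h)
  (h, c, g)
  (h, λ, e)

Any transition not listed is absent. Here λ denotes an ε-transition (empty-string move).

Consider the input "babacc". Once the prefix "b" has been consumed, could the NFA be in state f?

Start in {e}.
Read 'b': e→{f}; now {f}.
State f is in {f}.

Yes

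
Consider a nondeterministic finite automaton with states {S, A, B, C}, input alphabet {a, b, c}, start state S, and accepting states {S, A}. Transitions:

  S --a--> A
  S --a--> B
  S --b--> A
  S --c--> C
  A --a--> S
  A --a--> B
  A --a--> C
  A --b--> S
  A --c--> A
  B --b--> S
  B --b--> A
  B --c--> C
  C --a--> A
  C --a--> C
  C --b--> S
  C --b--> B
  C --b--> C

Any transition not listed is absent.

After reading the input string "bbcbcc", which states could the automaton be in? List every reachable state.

∅

Start in {S}.
Read 'b': {S} → {A}.
Read 'b': {A} → {S}.
Read 'c': {S} → {C}.
Read 'b': {C} → {S, B, C}.
Read 'c': {S, B, C} → {C}.
Read 'c': {C} → ∅.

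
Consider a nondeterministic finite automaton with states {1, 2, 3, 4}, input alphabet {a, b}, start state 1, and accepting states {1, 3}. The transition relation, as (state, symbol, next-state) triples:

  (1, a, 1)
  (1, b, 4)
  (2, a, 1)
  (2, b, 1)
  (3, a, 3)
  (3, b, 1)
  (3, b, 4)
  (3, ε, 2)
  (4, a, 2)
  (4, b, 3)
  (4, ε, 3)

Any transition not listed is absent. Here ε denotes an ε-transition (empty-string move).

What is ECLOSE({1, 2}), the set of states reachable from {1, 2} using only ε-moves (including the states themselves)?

Begin with {1, 2}.
No ε-moves leave this set, so the closure equals the set itself.

{1, 2}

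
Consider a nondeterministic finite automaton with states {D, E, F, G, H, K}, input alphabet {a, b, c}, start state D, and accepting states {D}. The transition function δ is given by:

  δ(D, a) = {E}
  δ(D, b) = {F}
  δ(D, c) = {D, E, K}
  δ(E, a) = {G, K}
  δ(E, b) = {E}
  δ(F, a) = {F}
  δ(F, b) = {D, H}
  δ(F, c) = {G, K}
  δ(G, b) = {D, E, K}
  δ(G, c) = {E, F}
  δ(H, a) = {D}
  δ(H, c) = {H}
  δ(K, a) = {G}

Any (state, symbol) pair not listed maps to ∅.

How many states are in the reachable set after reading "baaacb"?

3

Start in {D}.
Read 'b': D→{F}; now {F}.
Read 'a': F→{F}; now {F}.
Read 'a': F→{F}; now {F}.
Read 'a': F→{F}; now {F}.
Read 'c': F→{G, K}; now {G, K}.
Read 'b': G→{D, E, K}, K→∅; now {D, E, K}.
That set has 3 states.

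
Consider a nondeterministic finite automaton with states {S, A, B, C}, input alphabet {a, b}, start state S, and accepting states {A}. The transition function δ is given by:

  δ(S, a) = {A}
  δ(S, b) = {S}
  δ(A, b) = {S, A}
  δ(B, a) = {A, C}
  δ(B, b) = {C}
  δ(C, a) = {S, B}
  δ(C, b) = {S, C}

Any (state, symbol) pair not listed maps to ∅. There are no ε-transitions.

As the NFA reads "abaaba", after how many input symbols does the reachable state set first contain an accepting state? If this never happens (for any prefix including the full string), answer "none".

1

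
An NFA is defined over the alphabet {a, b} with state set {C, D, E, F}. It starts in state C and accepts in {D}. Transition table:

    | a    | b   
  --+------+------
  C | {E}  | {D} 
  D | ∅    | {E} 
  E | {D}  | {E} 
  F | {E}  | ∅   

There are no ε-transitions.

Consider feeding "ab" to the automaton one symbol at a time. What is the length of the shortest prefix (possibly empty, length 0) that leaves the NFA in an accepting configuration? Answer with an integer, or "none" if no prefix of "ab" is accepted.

none

Start in {C}.
Read 'a': C→{E}; now {E}.
Read 'b': E→{E}; now {E}.
No reachable set along the way intersects F.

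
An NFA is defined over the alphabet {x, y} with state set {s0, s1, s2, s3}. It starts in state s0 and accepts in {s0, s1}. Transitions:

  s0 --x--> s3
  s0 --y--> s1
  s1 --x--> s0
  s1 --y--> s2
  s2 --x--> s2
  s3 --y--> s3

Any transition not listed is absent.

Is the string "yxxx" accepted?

No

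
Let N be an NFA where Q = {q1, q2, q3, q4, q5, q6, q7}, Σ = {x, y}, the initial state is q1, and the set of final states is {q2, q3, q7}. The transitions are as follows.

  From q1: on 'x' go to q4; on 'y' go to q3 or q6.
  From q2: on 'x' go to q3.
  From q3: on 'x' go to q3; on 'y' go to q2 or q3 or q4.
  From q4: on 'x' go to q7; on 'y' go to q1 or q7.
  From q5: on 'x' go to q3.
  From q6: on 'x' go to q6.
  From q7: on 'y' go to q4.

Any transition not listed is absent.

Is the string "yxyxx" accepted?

Yes

Start in {q1}.
Read 'y': q1→{q3, q6}; now {q3, q6}.
Read 'x': q3→{q3}, q6→{q6}; now {q3, q6}.
Read 'y': q3→{q2, q3, q4}, q6→∅; now {q2, q3, q4}.
Read 'x': q2→{q3}, q3→{q3}, q4→{q7}; now {q3, q7}.
Read 'x': q3→{q3}, q7→∅; now {q3}.
The final set {q3} contains the accepting state q3.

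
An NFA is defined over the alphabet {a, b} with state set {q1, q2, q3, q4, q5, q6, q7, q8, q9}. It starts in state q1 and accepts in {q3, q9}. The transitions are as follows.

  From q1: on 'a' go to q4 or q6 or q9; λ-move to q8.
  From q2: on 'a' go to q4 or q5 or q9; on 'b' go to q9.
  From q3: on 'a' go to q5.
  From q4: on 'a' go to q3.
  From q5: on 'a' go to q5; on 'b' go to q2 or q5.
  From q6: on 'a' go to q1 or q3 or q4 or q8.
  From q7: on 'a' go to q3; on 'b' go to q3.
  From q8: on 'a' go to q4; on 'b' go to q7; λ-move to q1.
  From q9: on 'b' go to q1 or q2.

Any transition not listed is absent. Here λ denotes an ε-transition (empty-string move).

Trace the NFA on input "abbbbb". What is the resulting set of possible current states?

Start: ε-closure({q1}) = {q1, q8}.
Read 'a': q1→{q4, q6, q9}, q8→{q4}; now {q4, q6, q9}.
Read 'b': q4→∅, q6→∅, q9→{q1, q2}; union {q1, q2}; ε-closure = {q1, q2, q8}.
Read 'b': q1→∅, q2→{q9}, q8→{q7}; now {q7, q9}.
Read 'b': q7→{q3}, q9→{q1, q2}; union {q1, q2, q3}; ε-closure = {q1, q2, q3, q8}.
Read 'b': q1→∅, q2→{q9}, q3→∅, q8→{q7}; now {q7, q9}.
Read 'b': q7→{q3}, q9→{q1, q2}; union {q1, q2, q3}; ε-closure = {q1, q2, q3, q8}.

{q1, q2, q3, q8}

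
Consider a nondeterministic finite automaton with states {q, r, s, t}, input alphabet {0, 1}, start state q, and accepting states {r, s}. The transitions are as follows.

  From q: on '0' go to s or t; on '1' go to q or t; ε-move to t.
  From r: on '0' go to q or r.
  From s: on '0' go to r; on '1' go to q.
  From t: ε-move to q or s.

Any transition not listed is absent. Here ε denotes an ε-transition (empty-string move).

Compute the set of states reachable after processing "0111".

Start: ε-closure({q}) = {q, s, t}.
Read '0': {q, s, t} → {q, r, s, t}.
Read '1': {q, r, s, t} → {q, s, t}.
Read '1': {q, s, t} → {q, s, t}.
Read '1': {q, s, t} → {q, s, t}.

{q, s, t}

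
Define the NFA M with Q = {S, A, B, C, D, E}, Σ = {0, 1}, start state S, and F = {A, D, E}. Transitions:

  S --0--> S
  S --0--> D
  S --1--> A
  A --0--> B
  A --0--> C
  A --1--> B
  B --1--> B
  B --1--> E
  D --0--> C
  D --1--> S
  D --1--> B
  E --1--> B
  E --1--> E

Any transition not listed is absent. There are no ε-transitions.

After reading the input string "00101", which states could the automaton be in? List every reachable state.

{S, A, B, E}

Start in {S}.
Read '0': {S} → {S, D}.
Read '0': {S, D} → {S, C, D}.
Read '1': {S, C, D} → {S, A, B}.
Read '0': {S, A, B} → {S, B, C, D}.
Read '1': {S, B, C, D} → {S, A, B, E}.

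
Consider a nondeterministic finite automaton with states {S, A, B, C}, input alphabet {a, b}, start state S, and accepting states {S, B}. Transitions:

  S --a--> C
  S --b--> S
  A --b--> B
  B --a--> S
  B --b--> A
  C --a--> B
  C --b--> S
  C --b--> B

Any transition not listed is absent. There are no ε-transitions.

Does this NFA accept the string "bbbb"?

Start in {S}.
Read 'b': S→{S}; now {S}.
Read 'b': S→{S}; now {S}.
Read 'b': S→{S}; now {S}.
Read 'b': S→{S}; now {S}.
The final set {S} contains the accepting state S.

Yes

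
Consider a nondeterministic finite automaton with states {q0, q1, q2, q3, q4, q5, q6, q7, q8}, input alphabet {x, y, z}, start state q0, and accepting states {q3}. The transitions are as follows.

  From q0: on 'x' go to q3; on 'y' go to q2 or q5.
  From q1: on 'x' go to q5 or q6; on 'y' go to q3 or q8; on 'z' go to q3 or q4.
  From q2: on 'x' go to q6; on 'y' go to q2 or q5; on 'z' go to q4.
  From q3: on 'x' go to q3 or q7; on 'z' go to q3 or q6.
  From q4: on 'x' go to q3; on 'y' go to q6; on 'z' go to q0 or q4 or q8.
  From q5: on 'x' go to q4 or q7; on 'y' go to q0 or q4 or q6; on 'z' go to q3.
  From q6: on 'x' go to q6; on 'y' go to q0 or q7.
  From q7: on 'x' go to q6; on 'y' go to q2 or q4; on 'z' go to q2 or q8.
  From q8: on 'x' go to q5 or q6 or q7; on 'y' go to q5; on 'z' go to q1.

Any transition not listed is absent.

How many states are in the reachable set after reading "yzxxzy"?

Start in {q0}.
Read 'y': {q0} → {q2, q5}.
Read 'z': {q2, q5} → {q3, q4}.
Read 'x': {q3, q4} → {q3, q7}.
Read 'x': {q3, q7} → {q3, q6, q7}.
Read 'z': {q3, q6, q7} → {q2, q3, q6, q8}.
Read 'y': {q2, q3, q6, q8} → {q0, q2, q5, q7}.
That set has 4 states.

4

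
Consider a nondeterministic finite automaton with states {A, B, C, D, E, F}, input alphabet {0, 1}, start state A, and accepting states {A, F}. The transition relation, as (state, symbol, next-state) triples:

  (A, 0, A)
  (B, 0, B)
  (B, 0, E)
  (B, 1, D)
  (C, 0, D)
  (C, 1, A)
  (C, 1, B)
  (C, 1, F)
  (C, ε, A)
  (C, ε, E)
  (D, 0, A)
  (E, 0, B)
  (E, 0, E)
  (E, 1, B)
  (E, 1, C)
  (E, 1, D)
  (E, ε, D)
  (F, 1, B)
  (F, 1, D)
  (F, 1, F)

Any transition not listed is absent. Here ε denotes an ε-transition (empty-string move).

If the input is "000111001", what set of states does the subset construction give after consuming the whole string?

∅

Start in {A}.
Read '0': {A} → {A}.
Read '0': {A} → {A}.
Read '0': {A} → {A}.
Read '1': {A} → ∅.
The set is empty and remains empty for the remaining 5 symbols.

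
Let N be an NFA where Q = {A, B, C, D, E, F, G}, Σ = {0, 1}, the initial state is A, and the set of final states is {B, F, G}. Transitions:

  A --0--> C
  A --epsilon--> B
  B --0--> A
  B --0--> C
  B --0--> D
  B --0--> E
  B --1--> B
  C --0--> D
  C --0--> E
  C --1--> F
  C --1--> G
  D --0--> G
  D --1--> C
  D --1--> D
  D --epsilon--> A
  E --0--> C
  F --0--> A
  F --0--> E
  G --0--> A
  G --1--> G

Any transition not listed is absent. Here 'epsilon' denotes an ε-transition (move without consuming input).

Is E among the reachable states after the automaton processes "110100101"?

No

Start: ε-closure({A}) = {A, B}.
Read '1': A→∅, B→{B}; now {B}.
Read '1': B→{B}; now {B}.
Read '0': B→{A, C, D, E}; union {A, C, D, E}; ε-closure = {A, B, C, D, E}.
Read '1': A→∅, B→{B}, C→{F, G}, D→{C, D}, E→∅; union {B, C, D, F, G}; ε-closure = {A, B, C, D, F, G}.
Read '0': A→{C}, B→{A, C, D, E}, C→{D, E}, D→{G}, F→{A, E}, G→{A}; union {A, C, D, E, G}; ε-closure = {A, B, C, D, E, G}.
Read '0': A→{C}, B→{A, C, D, E}, C→{D, E}, D→{G}, E→{C}, G→{A}; union {A, C, D, E, G}; ε-closure = {A, B, C, D, E, G}.
Read '1': A→∅, B→{B}, C→{F, G}, D→{C, D}, E→∅, G→{G}; union {B, C, D, F, G}; ε-closure = {A, B, C, D, F, G}.
Read '0': A→{C}, B→{A, C, D, E}, C→{D, E}, D→{G}, F→{A, E}, G→{A}; union {A, C, D, E, G}; ε-closure = {A, B, C, D, E, G}.
Read '1': A→∅, B→{B}, C→{F, G}, D→{C, D}, E→∅, G→{G}; union {B, C, D, F, G}; ε-closure = {A, B, C, D, F, G}.
State E is not in {A, B, C, D, F, G}.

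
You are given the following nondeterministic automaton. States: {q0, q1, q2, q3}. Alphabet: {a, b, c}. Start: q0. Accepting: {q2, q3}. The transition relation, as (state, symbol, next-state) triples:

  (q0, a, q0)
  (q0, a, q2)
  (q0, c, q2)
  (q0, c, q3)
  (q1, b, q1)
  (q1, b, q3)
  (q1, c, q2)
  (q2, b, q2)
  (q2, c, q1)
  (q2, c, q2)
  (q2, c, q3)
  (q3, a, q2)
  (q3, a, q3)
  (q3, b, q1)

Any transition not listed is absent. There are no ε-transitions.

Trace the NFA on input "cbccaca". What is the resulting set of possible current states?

{q2, q3}

Start in {q0}.
Read 'c': q0→{q2, q3}; now {q2, q3}.
Read 'b': q2→{q2}, q3→{q1}; now {q1, q2}.
Read 'c': q1→{q2}, q2→{q1, q2, q3}; now {q1, q2, q3}.
Read 'c': q1→{q2}, q2→{q1, q2, q3}, q3→∅; now {q1, q2, q3}.
Read 'a': q1→∅, q2→∅, q3→{q2, q3}; now {q2, q3}.
Read 'c': q2→{q1, q2, q3}, q3→∅; now {q1, q2, q3}.
Read 'a': q1→∅, q2→∅, q3→{q2, q3}; now {q2, q3}.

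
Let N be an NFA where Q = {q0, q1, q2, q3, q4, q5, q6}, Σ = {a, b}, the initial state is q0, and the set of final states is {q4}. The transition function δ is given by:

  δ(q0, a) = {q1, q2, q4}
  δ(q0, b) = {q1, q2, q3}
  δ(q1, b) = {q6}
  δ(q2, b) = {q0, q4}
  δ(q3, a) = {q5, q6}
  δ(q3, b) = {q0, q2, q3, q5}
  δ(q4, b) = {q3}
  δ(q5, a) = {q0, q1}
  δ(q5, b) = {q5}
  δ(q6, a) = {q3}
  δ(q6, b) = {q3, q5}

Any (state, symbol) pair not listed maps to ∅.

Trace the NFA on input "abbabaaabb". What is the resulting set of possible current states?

Start in {q0}.
Read 'a': {q0} → {q1, q2, q4}.
Read 'b': {q1, q2, q4} → {q0, q3, q4, q6}.
Read 'b': {q0, q3, q4, q6} → {q0, q1, q2, q3, q5}.
Read 'a': {q0, q1, q2, q3, q5} → {q0, q1, q2, q4, q5, q6}.
Read 'b': {q0, q1, q2, q4, q5, q6} → {q0, q1, q2, q3, q4, q5, q6}.
Read 'a': {q0, q1, q2, q3, q4, q5, q6} → {q0, q1, q2, q3, q4, q5, q6}.
Read 'a': {q0, q1, q2, q3, q4, q5, q6} → {q0, q1, q2, q3, q4, q5, q6}.
Read 'a': {q0, q1, q2, q3, q4, q5, q6} → {q0, q1, q2, q3, q4, q5, q6}.
Read 'b': {q0, q1, q2, q3, q4, q5, q6} → {q0, q1, q2, q3, q4, q5, q6}.
Read 'b': {q0, q1, q2, q3, q4, q5, q6} → {q0, q1, q2, q3, q4, q5, q6}.

{q0, q1, q2, q3, q4, q5, q6}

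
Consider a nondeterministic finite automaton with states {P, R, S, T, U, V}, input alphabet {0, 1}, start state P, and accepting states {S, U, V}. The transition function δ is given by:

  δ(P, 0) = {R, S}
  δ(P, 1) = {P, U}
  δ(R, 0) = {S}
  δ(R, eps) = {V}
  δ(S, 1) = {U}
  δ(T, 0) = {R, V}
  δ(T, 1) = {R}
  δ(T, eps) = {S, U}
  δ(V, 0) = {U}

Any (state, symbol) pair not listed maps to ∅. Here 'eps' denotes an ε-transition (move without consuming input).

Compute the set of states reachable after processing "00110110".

Start in {P}.
Read '0': P→{R, S}; union {R, S}; ε-closure = {R, S, V}.
Read '0': R→{S}, S→∅, V→{U}; now {S, U}.
Read '1': S→{U}, U→∅; now {U}.
Read '1': U→∅; now ∅.
The set is empty and remains empty for the remaining 4 symbols.

∅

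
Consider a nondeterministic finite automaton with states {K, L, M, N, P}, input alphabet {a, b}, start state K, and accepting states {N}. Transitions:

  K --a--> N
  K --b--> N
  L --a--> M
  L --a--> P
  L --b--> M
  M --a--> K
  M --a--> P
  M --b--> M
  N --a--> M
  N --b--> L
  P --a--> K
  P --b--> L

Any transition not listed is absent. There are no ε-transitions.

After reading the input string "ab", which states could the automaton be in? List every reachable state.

{L}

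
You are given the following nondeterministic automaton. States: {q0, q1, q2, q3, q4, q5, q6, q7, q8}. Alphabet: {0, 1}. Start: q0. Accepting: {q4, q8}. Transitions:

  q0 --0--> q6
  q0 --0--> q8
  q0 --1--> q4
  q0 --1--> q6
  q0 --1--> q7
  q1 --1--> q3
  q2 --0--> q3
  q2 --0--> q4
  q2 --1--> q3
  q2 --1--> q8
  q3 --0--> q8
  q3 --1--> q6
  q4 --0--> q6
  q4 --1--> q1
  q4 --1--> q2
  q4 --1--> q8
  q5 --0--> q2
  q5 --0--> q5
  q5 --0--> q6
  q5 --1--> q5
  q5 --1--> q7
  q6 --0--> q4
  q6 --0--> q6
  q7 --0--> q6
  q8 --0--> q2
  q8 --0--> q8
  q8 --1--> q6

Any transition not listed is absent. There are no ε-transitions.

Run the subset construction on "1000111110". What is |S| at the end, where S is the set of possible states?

0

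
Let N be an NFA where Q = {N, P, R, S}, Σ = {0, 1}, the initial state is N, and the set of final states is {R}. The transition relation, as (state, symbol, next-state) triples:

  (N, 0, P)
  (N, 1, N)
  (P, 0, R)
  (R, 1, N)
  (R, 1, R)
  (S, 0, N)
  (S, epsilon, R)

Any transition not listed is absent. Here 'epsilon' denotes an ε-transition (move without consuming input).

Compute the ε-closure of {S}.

Begin with {S}.
ε-move S → R; add R.

{R, S}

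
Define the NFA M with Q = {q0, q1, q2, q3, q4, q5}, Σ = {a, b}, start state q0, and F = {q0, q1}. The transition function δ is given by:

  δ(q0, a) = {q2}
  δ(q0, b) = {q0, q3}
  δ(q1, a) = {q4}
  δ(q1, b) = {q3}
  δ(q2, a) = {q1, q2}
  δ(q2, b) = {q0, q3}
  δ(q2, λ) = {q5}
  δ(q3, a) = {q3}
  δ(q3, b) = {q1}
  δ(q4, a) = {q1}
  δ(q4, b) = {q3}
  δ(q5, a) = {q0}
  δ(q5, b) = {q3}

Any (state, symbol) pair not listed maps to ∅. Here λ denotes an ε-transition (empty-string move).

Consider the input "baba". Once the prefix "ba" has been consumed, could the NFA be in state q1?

Start in {q0}.
Read 'b': q0→{q0, q3}; now {q0, q3}.
Read 'a': q0→{q2}, q3→{q3}; union {q2, q3}; ε-closure = {q2, q3, q5}.
State q1 is not in {q2, q3, q5}.

No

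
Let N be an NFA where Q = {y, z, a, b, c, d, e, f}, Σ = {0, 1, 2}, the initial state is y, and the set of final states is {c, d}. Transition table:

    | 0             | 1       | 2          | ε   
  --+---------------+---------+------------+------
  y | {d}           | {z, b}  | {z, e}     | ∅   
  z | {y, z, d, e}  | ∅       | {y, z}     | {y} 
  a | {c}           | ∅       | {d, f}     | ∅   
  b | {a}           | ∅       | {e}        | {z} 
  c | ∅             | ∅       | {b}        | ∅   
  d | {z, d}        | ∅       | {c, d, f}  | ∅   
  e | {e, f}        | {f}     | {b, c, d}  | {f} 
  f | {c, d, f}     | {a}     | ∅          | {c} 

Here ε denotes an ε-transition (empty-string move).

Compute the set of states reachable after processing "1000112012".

Start in {y}.
Read '1': y→{z, b}; union {z, b}; ε-closure = {y, z, b}.
Read '0': y→{d}, z→{y, z, d, e}, b→{a}; union {y, z, a, d, e}; ε-closure = {y, z, a, c, d, e, f}.
Read '0': y→{d}, z→{y, z, d, e}, a→{c}, c→∅, d→{z, d}, e→{e, f}, f→{c, d, f}; now {y, z, c, d, e, f}.
Read '0': y→{d}, z→{y, z, d, e}, c→∅, d→{z, d}, e→{e, f}, f→{c, d, f}; now {y, z, c, d, e, f}.
Read '1': y→{z, b}, z→∅, c→∅, d→∅, e→{f}, f→{a}; union {z, a, b, f}; ε-closure = {y, z, a, b, c, f}.
Read '1': y→{z, b}, z→∅, a→∅, b→∅, c→∅, f→{a}; union {z, a, b}; ε-closure = {y, z, a, b}.
Read '2': y→{z, e}, z→{y, z}, a→{d, f}, b→{e}; union {y, z, d, e, f}; ε-closure = {y, z, c, d, e, f}.
Read '0': y→{d}, z→{y, z, d, e}, c→∅, d→{z, d}, e→{e, f}, f→{c, d, f}; now {y, z, c, d, e, f}.
Read '1': y→{z, b}, z→∅, c→∅, d→∅, e→{f}, f→{a}; union {z, a, b, f}; ε-closure = {y, z, a, b, c, f}.
Read '2': y→{z, e}, z→{y, z}, a→{d, f}, b→{e}, c→{b}, f→∅; union {y, z, b, d, e, f}; ε-closure = {y, z, b, c, d, e, f}.

{y, z, b, c, d, e, f}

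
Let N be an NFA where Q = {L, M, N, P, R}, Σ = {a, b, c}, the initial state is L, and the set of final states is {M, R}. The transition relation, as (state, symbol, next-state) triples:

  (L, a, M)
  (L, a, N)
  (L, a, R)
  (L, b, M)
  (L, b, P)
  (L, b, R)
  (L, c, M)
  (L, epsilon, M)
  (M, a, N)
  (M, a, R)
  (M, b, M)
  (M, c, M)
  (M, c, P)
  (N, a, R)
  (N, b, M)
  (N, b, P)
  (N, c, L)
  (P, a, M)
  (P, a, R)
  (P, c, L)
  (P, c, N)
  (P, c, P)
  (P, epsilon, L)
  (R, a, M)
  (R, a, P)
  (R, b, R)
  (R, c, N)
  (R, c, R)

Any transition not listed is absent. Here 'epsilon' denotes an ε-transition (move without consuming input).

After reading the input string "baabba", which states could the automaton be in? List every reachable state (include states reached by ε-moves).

Start: ε-closure({L}) = {L, M}.
Read 'b': L→{M, P, R}, M→{M}; union {M, P, R}; ε-closure = {L, M, P, R}.
Read 'a': L→{M, N, R}, M→{N, R}, P→{M, R}, R→{M, P}; union {M, N, P, R}; ε-closure = {L, M, N, P, R}.
Read 'a': L→{M, N, R}, M→{N, R}, N→{R}, P→{M, R}, R→{M, P}; union {M, N, P, R}; ε-closure = {L, M, N, P, R}.
Read 'b': L→{M, P, R}, M→{M}, N→{M, P}, P→∅, R→{R}; union {M, P, R}; ε-closure = {L, M, P, R}.
Read 'b': L→{M, P, R}, M→{M}, P→∅, R→{R}; union {M, P, R}; ε-closure = {L, M, P, R}.
Read 'a': L→{M, N, R}, M→{N, R}, P→{M, R}, R→{M, P}; union {M, N, P, R}; ε-closure = {L, M, N, P, R}.

{L, M, N, P, R}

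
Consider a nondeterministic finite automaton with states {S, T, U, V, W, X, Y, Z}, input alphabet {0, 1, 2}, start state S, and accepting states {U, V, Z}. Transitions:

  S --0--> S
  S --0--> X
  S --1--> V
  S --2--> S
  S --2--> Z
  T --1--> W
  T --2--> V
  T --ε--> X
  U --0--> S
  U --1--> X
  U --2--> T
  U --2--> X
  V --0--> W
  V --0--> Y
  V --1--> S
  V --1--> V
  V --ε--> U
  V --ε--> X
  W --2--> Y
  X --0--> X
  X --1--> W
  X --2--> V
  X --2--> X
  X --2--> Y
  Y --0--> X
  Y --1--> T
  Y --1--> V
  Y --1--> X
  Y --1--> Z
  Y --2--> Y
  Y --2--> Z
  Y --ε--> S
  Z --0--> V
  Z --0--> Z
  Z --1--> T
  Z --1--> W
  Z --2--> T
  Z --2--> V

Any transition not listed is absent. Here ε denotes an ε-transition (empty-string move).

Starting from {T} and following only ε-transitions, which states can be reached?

Begin with {T}.
ε-move T → X; add X.

{T, X}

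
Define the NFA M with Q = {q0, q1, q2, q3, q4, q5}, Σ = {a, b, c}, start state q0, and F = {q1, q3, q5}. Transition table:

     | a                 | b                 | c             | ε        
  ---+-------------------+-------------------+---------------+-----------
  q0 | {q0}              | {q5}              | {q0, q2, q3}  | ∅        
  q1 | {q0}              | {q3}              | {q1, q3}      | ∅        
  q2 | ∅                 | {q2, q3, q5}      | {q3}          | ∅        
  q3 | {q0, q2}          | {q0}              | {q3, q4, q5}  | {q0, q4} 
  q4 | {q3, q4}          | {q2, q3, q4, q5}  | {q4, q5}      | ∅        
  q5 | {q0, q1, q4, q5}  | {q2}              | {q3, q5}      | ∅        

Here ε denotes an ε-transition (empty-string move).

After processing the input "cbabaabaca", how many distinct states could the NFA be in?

Start in {q0}.
Read 'c': q0→{q0, q2, q3}; union {q0, q2, q3}; ε-closure = {q0, q2, q3, q4}.
Read 'b': q0→{q5}, q2→{q2, q3, q5}, q3→{q0}, q4→{q2, q3, q4, q5}; now {q0, q2, q3, q4, q5}.
Read 'a': q0→{q0}, q2→∅, q3→{q0, q2}, q4→{q3, q4}, q5→{q0, q1, q4, q5}; now {q0, q1, q2, q3, q4, q5}.
Read 'b': q0→{q5}, q1→{q3}, q2→{q2, q3, q5}, q3→{q0}, q4→{q2, q3, q4, q5}, q5→{q2}; now {q0, q2, q3, q4, q5}.
Read 'a': q0→{q0}, q2→∅, q3→{q0, q2}, q4→{q3, q4}, q5→{q0, q1, q4, q5}; now {q0, q1, q2, q3, q4, q5}.
Read 'a': q0→{q0}, q1→{q0}, q2→∅, q3→{q0, q2}, q4→{q3, q4}, q5→{q0, q1, q4, q5}; now {q0, q1, q2, q3, q4, q5}.
Read 'b': q0→{q5}, q1→{q3}, q2→{q2, q3, q5}, q3→{q0}, q4→{q2, q3, q4, q5}, q5→{q2}; now {q0, q2, q3, q4, q5}.
Read 'a': q0→{q0}, q2→∅, q3→{q0, q2}, q4→{q3, q4}, q5→{q0, q1, q4, q5}; now {q0, q1, q2, q3, q4, q5}.
Read 'c': q0→{q0, q2, q3}, q1→{q1, q3}, q2→{q3}, q3→{q3, q4, q5}, q4→{q4, q5}, q5→{q3, q5}; now {q0, q1, q2, q3, q4, q5}.
Read 'a': q0→{q0}, q1→{q0}, q2→∅, q3→{q0, q2}, q4→{q3, q4}, q5→{q0, q1, q4, q5}; now {q0, q1, q2, q3, q4, q5}.
That set has 6 states.

6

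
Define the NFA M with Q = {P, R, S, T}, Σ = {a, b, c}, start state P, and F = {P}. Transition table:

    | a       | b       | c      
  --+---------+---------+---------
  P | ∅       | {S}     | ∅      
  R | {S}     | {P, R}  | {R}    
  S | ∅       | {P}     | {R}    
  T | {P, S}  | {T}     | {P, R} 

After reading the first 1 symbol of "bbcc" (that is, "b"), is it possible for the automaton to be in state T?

No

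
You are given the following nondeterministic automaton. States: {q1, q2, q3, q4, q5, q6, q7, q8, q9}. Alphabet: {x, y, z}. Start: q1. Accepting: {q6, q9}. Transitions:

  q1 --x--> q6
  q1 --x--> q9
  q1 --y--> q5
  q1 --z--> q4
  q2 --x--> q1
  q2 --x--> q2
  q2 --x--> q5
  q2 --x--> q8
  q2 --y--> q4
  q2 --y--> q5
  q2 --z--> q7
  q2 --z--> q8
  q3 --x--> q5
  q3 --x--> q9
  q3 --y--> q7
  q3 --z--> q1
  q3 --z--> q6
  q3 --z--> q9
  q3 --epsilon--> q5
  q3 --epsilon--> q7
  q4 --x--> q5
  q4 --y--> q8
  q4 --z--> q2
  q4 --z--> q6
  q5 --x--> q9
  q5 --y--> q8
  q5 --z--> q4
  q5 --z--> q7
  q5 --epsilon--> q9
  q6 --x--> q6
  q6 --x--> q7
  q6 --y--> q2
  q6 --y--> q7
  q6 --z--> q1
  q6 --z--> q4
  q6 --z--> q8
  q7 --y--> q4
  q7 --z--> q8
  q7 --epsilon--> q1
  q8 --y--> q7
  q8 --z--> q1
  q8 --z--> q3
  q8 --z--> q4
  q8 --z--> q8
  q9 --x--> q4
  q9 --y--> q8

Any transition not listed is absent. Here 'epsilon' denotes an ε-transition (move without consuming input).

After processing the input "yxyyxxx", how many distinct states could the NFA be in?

Start in {q1}.
Read 'y': {q1} → {q5, q9}.
Read 'x': {q5, q9} → {q4, q9}.
Read 'y': {q4, q9} → {q8}.
Read 'y': {q8} → {q1, q7}.
Read 'x': {q1, q7} → {q6, q9}.
Read 'x': {q6, q9} → {q1, q4, q6, q7}.
Read 'x': {q1, q4, q6, q7} → {q1, q5, q6, q7, q9}.
That set has 5 states.

5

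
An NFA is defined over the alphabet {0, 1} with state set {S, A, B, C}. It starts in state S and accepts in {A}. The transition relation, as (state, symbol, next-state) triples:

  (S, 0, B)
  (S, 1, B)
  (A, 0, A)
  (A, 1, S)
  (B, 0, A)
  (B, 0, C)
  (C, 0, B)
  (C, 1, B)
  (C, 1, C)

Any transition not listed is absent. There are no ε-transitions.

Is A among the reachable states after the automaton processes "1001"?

No

Start in {S}.
Read '1': S→{B}; now {B}.
Read '0': B→{A, C}; now {A, C}.
Read '0': A→{A}, C→{B}; now {A, B}.
Read '1': A→{S}, B→∅; now {S}.
State A is not in {S}.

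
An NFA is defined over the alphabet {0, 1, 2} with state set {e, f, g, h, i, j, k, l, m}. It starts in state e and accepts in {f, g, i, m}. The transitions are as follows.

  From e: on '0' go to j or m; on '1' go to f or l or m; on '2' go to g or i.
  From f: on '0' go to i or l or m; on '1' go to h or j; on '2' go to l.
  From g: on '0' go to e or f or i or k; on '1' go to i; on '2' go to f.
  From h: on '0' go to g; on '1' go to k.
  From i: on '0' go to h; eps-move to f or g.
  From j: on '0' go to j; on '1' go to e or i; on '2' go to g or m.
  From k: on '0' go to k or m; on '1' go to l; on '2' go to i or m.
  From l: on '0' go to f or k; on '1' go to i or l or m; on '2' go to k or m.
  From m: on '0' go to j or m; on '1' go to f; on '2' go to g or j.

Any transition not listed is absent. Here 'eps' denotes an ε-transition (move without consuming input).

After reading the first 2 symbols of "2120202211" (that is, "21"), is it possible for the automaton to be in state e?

Start in {e}.
Read '2': {e} → {f, g, i}.
Read '1': {f, g, i} → {f, g, h, i, j}.
State e is not in {f, g, h, i, j}.

No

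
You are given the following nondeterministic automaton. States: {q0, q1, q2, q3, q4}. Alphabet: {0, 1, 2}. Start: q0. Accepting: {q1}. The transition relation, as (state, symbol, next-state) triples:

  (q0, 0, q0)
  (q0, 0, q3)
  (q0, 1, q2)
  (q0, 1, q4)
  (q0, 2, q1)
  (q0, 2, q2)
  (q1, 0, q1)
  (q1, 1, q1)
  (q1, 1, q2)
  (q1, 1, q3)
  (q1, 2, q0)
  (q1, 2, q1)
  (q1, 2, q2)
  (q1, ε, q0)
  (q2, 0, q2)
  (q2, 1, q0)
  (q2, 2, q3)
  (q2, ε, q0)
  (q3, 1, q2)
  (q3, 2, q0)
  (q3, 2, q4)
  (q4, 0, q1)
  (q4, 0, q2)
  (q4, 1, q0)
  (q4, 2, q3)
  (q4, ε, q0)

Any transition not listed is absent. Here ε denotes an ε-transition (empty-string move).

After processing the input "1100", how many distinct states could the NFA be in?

Start in {q0}.
Read '1': {q0} → {q0, q2, q4}.
Read '1': {q0, q2, q4} → {q0, q2, q4}.
Read '0': {q0, q2, q4} → {q0, q1, q2, q3}.
Read '0': {q0, q1, q2, q3} → {q0, q1, q2, q3}.
That set has 4 states.

4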